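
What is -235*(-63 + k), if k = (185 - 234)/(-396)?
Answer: 5851265/396 ≈ 14776.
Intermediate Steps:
k = 49/396 (k = -49*(-1/396) = 49/396 ≈ 0.12374)
-235*(-63 + k) = -235*(-63 + 49/396) = -235*(-24899/396) = 5851265/396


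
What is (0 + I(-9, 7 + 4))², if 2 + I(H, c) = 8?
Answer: 36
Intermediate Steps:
I(H, c) = 6 (I(H, c) = -2 + 8 = 6)
(0 + I(-9, 7 + 4))² = (0 + 6)² = 6² = 36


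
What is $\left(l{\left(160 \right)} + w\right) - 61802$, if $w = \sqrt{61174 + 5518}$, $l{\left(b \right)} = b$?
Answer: $-61642 + 2 \sqrt{16673} \approx -61384.0$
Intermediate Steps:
$w = 2 \sqrt{16673}$ ($w = \sqrt{66692} = 2 \sqrt{16673} \approx 258.25$)
$\left(l{\left(160 \right)} + w\right) - 61802 = \left(160 + 2 \sqrt{16673}\right) - 61802 = -61642 + 2 \sqrt{16673}$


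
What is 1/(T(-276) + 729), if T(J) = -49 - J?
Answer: 1/956 ≈ 0.0010460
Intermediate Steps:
1/(T(-276) + 729) = 1/((-49 - 1*(-276)) + 729) = 1/((-49 + 276) + 729) = 1/(227 + 729) = 1/956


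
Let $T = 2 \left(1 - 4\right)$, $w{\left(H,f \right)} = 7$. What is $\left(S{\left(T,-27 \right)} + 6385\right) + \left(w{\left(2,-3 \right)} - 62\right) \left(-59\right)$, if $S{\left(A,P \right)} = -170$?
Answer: $9460$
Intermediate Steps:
$T = -6$ ($T = 2 \left(-3\right) = -6$)
$\left(S{\left(T,-27 \right)} + 6385\right) + \left(w{\left(2,-3 \right)} - 62\right) \left(-59\right) = \left(-170 + 6385\right) + \left(7 - 62\right) \left(-59\right) = 6215 - -3245 = 6215 + 3245 = 9460$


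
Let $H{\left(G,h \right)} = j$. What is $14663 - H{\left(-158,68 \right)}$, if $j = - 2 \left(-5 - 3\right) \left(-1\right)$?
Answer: $14679$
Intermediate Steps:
$j = -16$ ($j = - 2 \left(-5 - 3\right) \left(-1\right) = \left(-2\right) \left(-8\right) \left(-1\right) = 16 \left(-1\right) = -16$)
$H{\left(G,h \right)} = -16$
$14663 - H{\left(-158,68 \right)} = 14663 - -16 = 14663 + 16 = 14679$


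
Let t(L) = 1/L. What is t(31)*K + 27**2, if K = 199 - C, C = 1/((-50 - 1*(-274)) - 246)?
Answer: 501557/682 ≈ 735.42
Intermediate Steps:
C = -1/22 (C = 1/((-50 + 274) - 246) = 1/(224 - 246) = 1/(-22) = -1/22 ≈ -0.045455)
K = 4379/22 (K = 199 - 1*(-1/22) = 199 + 1/22 = 4379/22 ≈ 199.05)
t(31)*K + 27**2 = (4379/22)/31 + 27**2 = (1/31)*(4379/22) + 729 = 4379/682 + 729 = 501557/682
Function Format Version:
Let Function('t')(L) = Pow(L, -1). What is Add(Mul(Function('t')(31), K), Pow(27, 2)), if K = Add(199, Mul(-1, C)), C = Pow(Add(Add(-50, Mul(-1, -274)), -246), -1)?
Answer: Rational(501557, 682) ≈ 735.42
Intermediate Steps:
C = Rational(-1, 22) (C = Pow(Add(Add(-50, 274), -246), -1) = Pow(Add(224, -246), -1) = Pow(-22, -1) = Rational(-1, 22) ≈ -0.045455)
K = Rational(4379, 22) (K = Add(199, Mul(-1, Rational(-1, 22))) = Add(199, Rational(1, 22)) = Rational(4379, 22) ≈ 199.05)
Add(Mul(Function('t')(31), K), Pow(27, 2)) = Add(Mul(Pow(31, -1), Rational(4379, 22)), Pow(27, 2)) = Add(Mul(Rational(1, 31), Rational(4379, 22)), 729) = Add(Rational(4379, 682), 729) = Rational(501557, 682)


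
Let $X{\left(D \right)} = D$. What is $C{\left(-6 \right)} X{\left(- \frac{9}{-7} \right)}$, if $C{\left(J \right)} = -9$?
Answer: $- \frac{81}{7} \approx -11.571$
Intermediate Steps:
$C{\left(-6 \right)} X{\left(- \frac{9}{-7} \right)} = - 9 \left(- \frac{9}{-7}\right) = - 9 \left(\left(-9\right) \left(- \frac{1}{7}\right)\right) = \left(-9\right) \frac{9}{7} = - \frac{81}{7}$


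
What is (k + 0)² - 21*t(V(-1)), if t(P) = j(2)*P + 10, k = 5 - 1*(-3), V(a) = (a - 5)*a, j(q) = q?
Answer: -398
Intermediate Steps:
V(a) = a*(-5 + a) (V(a) = (-5 + a)*a = a*(-5 + a))
k = 8 (k = 5 + 3 = 8)
t(P) = 10 + 2*P (t(P) = 2*P + 10 = 10 + 2*P)
(k + 0)² - 21*t(V(-1)) = (8 + 0)² - 21*(10 + 2*(-(-5 - 1))) = 8² - 21*(10 + 2*(-1*(-6))) = 64 - 21*(10 + 2*6) = 64 - 21*(10 + 12) = 64 - 21*22 = 64 - 462 = -398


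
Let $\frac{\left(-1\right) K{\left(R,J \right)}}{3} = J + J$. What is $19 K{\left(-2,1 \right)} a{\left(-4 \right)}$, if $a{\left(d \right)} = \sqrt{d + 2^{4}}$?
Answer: $- 228 \sqrt{3} \approx -394.91$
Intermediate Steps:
$a{\left(d \right)} = \sqrt{16 + d}$ ($a{\left(d \right)} = \sqrt{d + 16} = \sqrt{16 + d}$)
$K{\left(R,J \right)} = - 6 J$ ($K{\left(R,J \right)} = - 3 \left(J + J\right) = - 3 \cdot 2 J = - 6 J$)
$19 K{\left(-2,1 \right)} a{\left(-4 \right)} = 19 \left(\left(-6\right) 1\right) \sqrt{16 - 4} = 19 \left(-6\right) \sqrt{12} = - 114 \cdot 2 \sqrt{3} = - 228 \sqrt{3}$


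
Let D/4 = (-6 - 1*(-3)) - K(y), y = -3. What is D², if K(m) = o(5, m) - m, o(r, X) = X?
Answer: 144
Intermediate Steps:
K(m) = 0 (K(m) = m - m = 0)
D = -12 (D = 4*((-6 - 1*(-3)) - 1*0) = 4*((-6 + 3) + 0) = 4*(-3 + 0) = 4*(-3) = -12)
D² = (-12)² = 144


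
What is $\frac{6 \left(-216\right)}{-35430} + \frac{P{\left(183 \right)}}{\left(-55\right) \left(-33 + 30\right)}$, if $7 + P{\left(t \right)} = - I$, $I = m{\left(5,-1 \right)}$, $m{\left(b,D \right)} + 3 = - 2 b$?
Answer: $\frac{4738}{64955} \approx 0.072943$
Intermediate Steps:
$m{\left(b,D \right)} = -3 - 2 b$
$I = -13$ ($I = -3 - 10 = -13$)
$P{\left(t \right)} = 6$ ($P{\left(t \right)} = -7 - -13 = -7 + 13 = 6$)
$\frac{6 \left(-216\right)}{-35430} + \frac{P{\left(183 \right)}}{\left(-55\right) \left(-33 + 30\right)} = \frac{6 \left(-216\right)}{-35430} + \frac{6}{\left(-55\right) \left(-33 + 30\right)} = \left(-1296\right) \left(- \frac{1}{35430}\right) + \frac{6}{\left(-55\right) \left(-3\right)} = \frac{216}{5905} + \frac{6}{165} = \frac{216}{5905} + 6 \cdot \frac{1}{165} = \frac{216}{5905} + \frac{2}{55} = \frac{4738}{64955}$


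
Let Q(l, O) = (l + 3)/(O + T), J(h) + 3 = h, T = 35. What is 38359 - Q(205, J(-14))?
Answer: 345127/9 ≈ 38347.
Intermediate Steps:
J(h) = -3 + h
Q(l, O) = (3 + l)/(35 + O) (Q(l, O) = (l + 3)/(O + 35) = (3 + l)/(35 + O))
38359 - Q(205, J(-14)) = 38359 - (3 + 205)/(35 + (-3 - 14)) = 38359 - 208/(35 - 17) = 38359 - 208/18 = 38359 - 1*104/9 = 38359 - 104/9 = 345127/9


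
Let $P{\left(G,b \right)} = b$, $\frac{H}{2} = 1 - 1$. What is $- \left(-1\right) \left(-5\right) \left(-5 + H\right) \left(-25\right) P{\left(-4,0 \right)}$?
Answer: $0$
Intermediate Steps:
$H = 0$ ($H = 2 \left(1 - 1\right) = 2 \cdot 0 = 0$)
$- \left(-1\right) \left(-5\right) \left(-5 + H\right) \left(-25\right) P{\left(-4,0 \right)} = - \left(-1\right) \left(-5\right) \left(-5 + 0\right) \left(-25\right) 0 = - 5 \left(-5\right) \left(-25\right) 0 = - \left(-25\right) \left(-25\right) 0 = - 625 \cdot 0 = \left(-1\right) 0 = 0$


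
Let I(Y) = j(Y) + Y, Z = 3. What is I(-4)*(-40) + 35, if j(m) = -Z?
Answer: 315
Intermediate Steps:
j(m) = -3 (j(m) = -1*3 = -3)
I(Y) = -3 + Y
I(-4)*(-40) + 35 = (-3 - 4)*(-40) + 35 = -7*(-40) + 35 = 280 + 35 = 315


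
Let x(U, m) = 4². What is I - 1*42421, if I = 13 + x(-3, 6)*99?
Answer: -40824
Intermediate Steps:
x(U, m) = 16
I = 1597 (I = 13 + 16*99 = 13 + 1584 = 1597)
I - 1*42421 = 1597 - 1*42421 = 1597 - 42421 = -40824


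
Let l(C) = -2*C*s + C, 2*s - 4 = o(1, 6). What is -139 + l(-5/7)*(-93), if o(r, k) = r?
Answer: -2833/7 ≈ -404.71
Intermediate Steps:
s = 5/2 (s = 2 + (1/2)*1 = 2 + 1/2 = 5/2 ≈ 2.5000)
l(C) = -4*C (l(C) = -2*C*5/2 + C = -5*C + C = -4*C)
-139 + l(-5/7)*(-93) = -139 - (-20)/7*(-93) = -139 - 4*(-5/7)*(-93) = -139 + (20/7)*(-93) = -139 - 1860/7 = -2833/7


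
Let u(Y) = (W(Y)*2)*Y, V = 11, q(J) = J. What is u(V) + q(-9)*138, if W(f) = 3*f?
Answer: -516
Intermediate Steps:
u(Y) = 6*Y² (u(Y) = ((3*Y)*2)*Y = (6*Y)*Y = 6*Y²)
u(V) + q(-9)*138 = 6*11² - 9*138 = 6*121 - 1242 = 726 - 1242 = -516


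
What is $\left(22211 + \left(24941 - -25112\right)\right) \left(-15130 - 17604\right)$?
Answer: $-2365489776$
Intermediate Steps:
$\left(22211 + \left(24941 - -25112\right)\right) \left(-15130 - 17604\right) = \left(22211 + \left(24941 + 25112\right)\right) \left(-32734\right) = \left(22211 + 50053\right) \left(-32734\right) = 72264 \left(-32734\right) = -2365489776$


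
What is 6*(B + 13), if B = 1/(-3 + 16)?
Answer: 1020/13 ≈ 78.462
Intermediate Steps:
B = 1/13 ≈ 0.076923
6*(B + 13) = 6*(1/13 + 13) = 6*(170/13) = 1020/13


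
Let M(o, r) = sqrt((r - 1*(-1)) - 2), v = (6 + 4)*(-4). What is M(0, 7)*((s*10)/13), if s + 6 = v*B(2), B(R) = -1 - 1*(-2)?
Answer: -460*sqrt(6)/13 ≈ -86.674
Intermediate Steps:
B(R) = 1 (B(R) = -1 + 2 = 1)
v = -40 (v = 10*(-4) = -40)
s = -46 (s = -6 - 40*1 = -6 - 40 = -46)
M(o, r) = sqrt(-1 + r) (M(o, r) = sqrt((r + 1) - 2) = sqrt((1 + r) - 2) = sqrt(-1 + r))
M(0, 7)*((s*10)/13) = sqrt(-1 + 7)*(-46*10/13) = sqrt(6)*(-460*1/13) = sqrt(6)*(-460/13) = -460*sqrt(6)/13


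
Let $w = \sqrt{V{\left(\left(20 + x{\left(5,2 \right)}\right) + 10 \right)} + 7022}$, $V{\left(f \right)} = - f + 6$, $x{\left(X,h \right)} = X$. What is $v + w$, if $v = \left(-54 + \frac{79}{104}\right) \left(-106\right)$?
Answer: $\frac{293461}{52} + 3 \sqrt{777} \approx 5727.1$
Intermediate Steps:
$v = \frac{293461}{52}$ ($v = \left(-54 + 79 \cdot \frac{1}{104}\right) \left(-106\right) = \left(-54 + \frac{79}{104}\right) \left(-106\right) = \left(- \frac{5537}{104}\right) \left(-106\right) = \frac{293461}{52} \approx 5643.5$)
$V{\left(f \right)} = 6 - f$
$w = 3 \sqrt{777}$ ($w = \sqrt{\left(6 - \left(\left(20 + 5\right) + 10\right)\right) + 7022} = \sqrt{\left(6 - \left(25 + 10\right)\right) + 7022} = \sqrt{\left(6 - 35\right) + 7022} = \sqrt{-29 + 7022} = \sqrt{6993} = 3 \sqrt{777} \approx 83.624$)
$v + w = \frac{293461}{52} + 3 \sqrt{777}$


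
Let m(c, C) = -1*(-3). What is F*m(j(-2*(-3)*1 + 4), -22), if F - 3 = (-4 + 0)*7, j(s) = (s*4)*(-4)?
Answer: -75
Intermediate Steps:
j(s) = -16*s (j(s) = (4*s)*(-4) = -16*s)
F = -25 (F = 3 + (-4 + 0)*7 = 3 - 4*7 = 3 - 28 = -25)
m(c, C) = 3
F*m(j(-2*(-3)*1 + 4), -22) = -25*3 = -75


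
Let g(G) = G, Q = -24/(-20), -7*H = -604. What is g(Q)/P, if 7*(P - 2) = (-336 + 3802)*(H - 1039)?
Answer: -147/57786640 ≈ -2.5438e-6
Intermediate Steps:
H = 604/7 (H = -⅐*(-604) = 604/7 ≈ 86.286)
Q = 6/5 (Q = -24*(-1/20) = 6/5 ≈ 1.2000)
P = -23114656/49 (P = 2 + ((-336 + 3802)*(604/7 - 1039))/7 = 2 + (3466*(-6669/7))/7 = 2 + (⅐)*(-23114754/7) = 2 - 23114754/49 = -23114656/49 ≈ -4.7173e+5)
g(Q)/P = 6/(5*(-23114656/49)) = (6/5)*(-49/23114656) = -147/57786640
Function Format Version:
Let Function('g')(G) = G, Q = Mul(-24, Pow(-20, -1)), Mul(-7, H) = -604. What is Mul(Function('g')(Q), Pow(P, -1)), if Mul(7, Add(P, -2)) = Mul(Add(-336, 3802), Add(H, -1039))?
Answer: Rational(-147, 57786640) ≈ -2.5438e-6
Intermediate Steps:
H = Rational(604, 7) (H = Mul(Rational(-1, 7), -604) = Rational(604, 7) ≈ 86.286)
Q = Rational(6, 5) (Q = Mul(-24, Rational(-1, 20)) = Rational(6, 5) ≈ 1.2000)
P = Rational(-23114656, 49) (P = Add(2, Mul(Rational(1, 7), Mul(Add(-336, 3802), Add(Rational(604, 7), -1039)))) = Add(2, Mul(Rational(1, 7), Mul(3466, Rational(-6669, 7)))) = Add(2, Mul(Rational(1, 7), Rational(-23114754, 7))) = Add(2, Rational(-23114754, 49)) = Rational(-23114656, 49) ≈ -4.7173e+5)
Mul(Function('g')(Q), Pow(P, -1)) = Mul(Rational(6, 5), Pow(Rational(-23114656, 49), -1)) = Mul(Rational(6, 5), Rational(-49, 23114656)) = Rational(-147, 57786640)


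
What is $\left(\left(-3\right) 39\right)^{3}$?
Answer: $-1601613$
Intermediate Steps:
$\left(\left(-3\right) 39\right)^{3} = \left(-117\right)^{3} = -1601613$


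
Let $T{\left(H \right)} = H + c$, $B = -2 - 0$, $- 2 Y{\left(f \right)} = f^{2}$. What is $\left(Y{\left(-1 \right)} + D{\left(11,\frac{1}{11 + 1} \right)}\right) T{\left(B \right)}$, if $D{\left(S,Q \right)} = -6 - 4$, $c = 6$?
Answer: $-42$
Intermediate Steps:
$Y{\left(f \right)} = - \frac{f^{2}}{2}$
$D{\left(S,Q \right)} = -10$ ($D{\left(S,Q \right)} = -6 - 4 = -10$)
$B = -2$ ($B = -2 + 0 = -2$)
$T{\left(H \right)} = 6 + H$ ($T{\left(H \right)} = H + 6 = 6 + H$)
$\left(Y{\left(-1 \right)} + D{\left(11,\frac{1}{11 + 1} \right)}\right) T{\left(B \right)} = \left(- \frac{\left(-1\right)^{2}}{2} - 10\right) \left(6 - 2\right) = \left(\left(- \frac{1}{2}\right) 1 - 10\right) 4 = \left(- \frac{1}{2} - 10\right) 4 = \left(- \frac{21}{2}\right) 4 = -42$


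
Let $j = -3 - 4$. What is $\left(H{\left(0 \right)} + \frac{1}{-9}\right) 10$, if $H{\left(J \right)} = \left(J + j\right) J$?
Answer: $- \frac{10}{9} \approx -1.1111$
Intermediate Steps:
$j = -7$ ($j = -3 - 4 = -7$)
$H{\left(J \right)} = J \left(-7 + J\right)$ ($H{\left(J \right)} = \left(J - 7\right) J = \left(-7 + J\right) J = J \left(-7 + J\right)$)
$\left(H{\left(0 \right)} + \frac{1}{-9}\right) 10 = \left(0 \left(-7 + 0\right) + \frac{1}{-9}\right) 10 = \left(0 \left(-7\right) - \frac{1}{9}\right) 10 = \left(0 - \frac{1}{9}\right) 10 = \left(- \frac{1}{9}\right) 10 = - \frac{10}{9}$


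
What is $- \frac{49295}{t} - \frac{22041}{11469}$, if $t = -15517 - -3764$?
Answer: $\frac{102105494}{44931719} \approx 2.2725$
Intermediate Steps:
$t = -11753$ ($t = -15517 + 3764 = -11753$)
$- \frac{49295}{t} - \frac{22041}{11469} = - \frac{49295}{-11753} - \frac{22041}{11469} = \left(-49295\right) \left(- \frac{1}{11753}\right) - \frac{7347}{3823} = \frac{49295}{11753} - \frac{7347}{3823} = \frac{102105494}{44931719}$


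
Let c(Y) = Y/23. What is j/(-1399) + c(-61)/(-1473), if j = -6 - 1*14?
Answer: 762919/47396721 ≈ 0.016096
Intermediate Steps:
j = -20 (j = -6 - 14 = -20)
c(Y) = Y/23 (c(Y) = Y*(1/23) = Y/23)
j/(-1399) + c(-61)/(-1473) = -20/(-1399) + ((1/23)*(-61))/(-1473) = -20*(-1/1399) - 61/23*(-1/1473) = 20/1399 + 61/33879 = 762919/47396721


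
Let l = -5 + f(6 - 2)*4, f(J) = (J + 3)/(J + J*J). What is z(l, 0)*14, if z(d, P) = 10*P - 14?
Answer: -196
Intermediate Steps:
f(J) = (3 + J)/(J + J²)
l = -18/5 (l = -5 + ((3 + (6 - 2))/((6 - 2)*(1 + (6 - 2))))*4 = -5 + ((3 + 4)/(4*(1 + 4)))*4 = -5 + ((¼)*7/5)*4 = -5 + ((¼)*(⅕)*7)*4 = -5 + (7/20)*4 = -5 + 7/5 = -18/5 ≈ -3.6000)
z(d, P) = -14 + 10*P
z(l, 0)*14 = (-14 + 10*0)*14 = (-14 + 0)*14 = -14*14 = -196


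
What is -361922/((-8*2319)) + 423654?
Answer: 3929995465/9276 ≈ 4.2367e+5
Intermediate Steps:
-361922/((-8*2319)) + 423654 = -361922/(-18552) + 423654 = -361922*(-1/18552) + 423654 = 180961/9276 + 423654 = 3929995465/9276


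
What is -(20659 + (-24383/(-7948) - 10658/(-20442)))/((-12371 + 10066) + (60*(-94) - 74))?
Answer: 1678556592307/651435557652 ≈ 2.5767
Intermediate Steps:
-(20659 + (-24383/(-7948) - 10658/(-20442)))/((-12371 + 10066) + (60*(-94) - 74)) = -(20659 + (-24383*(-1/7948) - 10658*(-1/20442)))/(-2305 + (-5640 - 74)) = -(20659 + (24383/7948 + 5329/10221))/(-2305 - 5714) = -(20659 + 291573535/81236508)/(-8019) = -1678556592307*(-1)/(81236508*8019) = -1*(-1678556592307/651435557652) = 1678556592307/651435557652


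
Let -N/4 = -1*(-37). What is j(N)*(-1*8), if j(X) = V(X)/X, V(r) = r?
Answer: -8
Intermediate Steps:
N = -148 (N = -(-4)*(-37) = -4*37 = -148)
j(X) = 1 (j(X) = X/X = 1)
j(N)*(-1*8) = 1*(-1*8) = 1*(-8) = -8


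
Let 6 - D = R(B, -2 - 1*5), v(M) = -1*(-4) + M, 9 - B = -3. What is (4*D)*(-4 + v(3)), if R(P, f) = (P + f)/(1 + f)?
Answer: 82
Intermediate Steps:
B = 12 (B = 9 - 1*(-3) = 9 + 3 = 12)
v(M) = 4 + M
R(P, f) = (P + f)/(1 + f)
D = 41/6 (D = 6 - (12 + (-2 - 1*5))/(1 + (-2 - 1*5)) = 6 - (12 + (-2 - 5))/(1 + (-2 - 5)) = 6 - (12 - 7)/(1 - 7) = 6 - 5/(-6) = 6 - (-1)*5/6 = 6 - 1*(-5/6) = 6 + 5/6 = 41/6 ≈ 6.8333)
(4*D)*(-4 + v(3)) = (4*(41/6))*(-4 + (4 + 3)) = 82*(-4 + 7)/3 = (82/3)*3 = 82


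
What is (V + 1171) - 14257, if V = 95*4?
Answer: -12706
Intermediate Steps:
V = 380
(V + 1171) - 14257 = (380 + 1171) - 14257 = 1551 - 14257 = -12706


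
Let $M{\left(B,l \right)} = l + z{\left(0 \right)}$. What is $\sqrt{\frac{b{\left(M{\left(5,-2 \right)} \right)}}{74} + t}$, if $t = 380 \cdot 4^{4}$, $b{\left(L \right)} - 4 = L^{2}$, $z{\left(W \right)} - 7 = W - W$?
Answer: $\frac{3 \sqrt{59189714}}{74} \approx 311.9$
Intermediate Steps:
$z{\left(W \right)} = 7$ ($z{\left(W \right)} = 7 + \left(W - W\right) = 7 + 0 = 7$)
$M{\left(B,l \right)} = 7 + l$ ($M{\left(B,l \right)} = l + 7 = 7 + l$)
$b{\left(L \right)} = 4 + L^{2}$
$t = 97280$ ($t = 380 \cdot 256 = 97280$)
$\sqrt{\frac{b{\left(M{\left(5,-2 \right)} \right)}}{74} + t} = \sqrt{\frac{4 + \left(7 - 2\right)^{2}}{74} + 97280} = \sqrt{\frac{4 + 5^{2}}{74} + 97280} = \sqrt{\frac{4 + 25}{74} + 97280} = \sqrt{\frac{1}{74} \cdot 29 + 97280} = \sqrt{\frac{29}{74} + 97280} = \sqrt{\frac{7198749}{74}} = \frac{3 \sqrt{59189714}}{74}$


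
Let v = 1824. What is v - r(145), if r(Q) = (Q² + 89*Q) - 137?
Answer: -31969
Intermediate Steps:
r(Q) = -137 + Q² + 89*Q
v - r(145) = 1824 - (-137 + 145² + 89*145) = 1824 - (-137 + 21025 + 12905) = 1824 - 1*33793 = 1824 - 33793 = -31969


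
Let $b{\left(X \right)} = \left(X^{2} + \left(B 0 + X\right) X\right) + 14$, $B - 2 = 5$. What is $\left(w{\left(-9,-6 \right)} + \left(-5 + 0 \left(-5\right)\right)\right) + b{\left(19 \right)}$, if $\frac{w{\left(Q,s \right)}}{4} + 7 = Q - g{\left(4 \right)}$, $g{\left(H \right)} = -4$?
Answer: $683$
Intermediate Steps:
$B = 7$ ($B = 2 + 5 = 7$)
$b{\left(X \right)} = 14 + 2 X^{2}$ ($b{\left(X \right)} = \left(X^{2} + \left(7 \cdot 0 + X\right) X\right) + 14 = \left(X^{2} + \left(0 + X\right) X\right) + 14 = \left(X^{2} + X X\right) + 14 = \left(X^{2} + X^{2}\right) + 14 = 2 X^{2} + 14 = 14 + 2 X^{2}$)
$w{\left(Q,s \right)} = -12 + 4 Q$ ($w{\left(Q,s \right)} = -28 + 4 \left(Q - -4\right) = -28 + 4 \left(Q + 4\right) = -28 + 4 \left(4 + Q\right) = -28 + \left(16 + 4 Q\right) = -12 + 4 Q$)
$\left(w{\left(-9,-6 \right)} + \left(-5 + 0 \left(-5\right)\right)\right) + b{\left(19 \right)} = \left(\left(-12 + 4 \left(-9\right)\right) + \left(-5 + 0 \left(-5\right)\right)\right) + \left(14 + 2 \cdot 19^{2}\right) = \left(\left(-12 - 36\right) + \left(-5 + 0\right)\right) + \left(14 + 2 \cdot 361\right) = \left(-48 - 5\right) + \left(14 + 722\right) = -53 + 736 = 683$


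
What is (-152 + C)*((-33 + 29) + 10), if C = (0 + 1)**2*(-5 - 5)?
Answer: -972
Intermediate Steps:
C = -10 (C = 1**2*(-10) = 1*(-10) = -10)
(-152 + C)*((-33 + 29) + 10) = (-152 - 10)*((-33 + 29) + 10) = -162*(-4 + 10) = -162*6 = -972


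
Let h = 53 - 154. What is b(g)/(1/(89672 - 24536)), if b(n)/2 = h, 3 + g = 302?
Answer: -13157472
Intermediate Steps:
g = 299 (g = -3 + 302 = 299)
h = -101
b(n) = -202 (b(n) = 2*(-101) = -202)
b(g)/(1/(89672 - 24536)) = -202/(1/(89672 - 24536)) = -202/(1/65136) = -202/1/65136 = -202*65136 = -13157472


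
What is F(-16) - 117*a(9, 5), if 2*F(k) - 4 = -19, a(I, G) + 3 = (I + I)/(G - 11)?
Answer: 1389/2 ≈ 694.50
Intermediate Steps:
a(I, G) = -3 + 2*I/(-11 + G) (a(I, G) = -3 + (I + I)/(G - 11) = -3 + (2*I)/(-11 + G) = -3 + 2*I/(-11 + G))
F(k) = -15/2 (F(k) = 2 + (½)*(-19) = 2 - 19/2 = -15/2)
F(-16) - 117*a(9, 5) = -15/2 - 117*(33 - 3*5 + 2*9)/(-11 + 5) = -15/2 - 117*(33 - 15 + 18)/(-6) = -15/2 - (-39)*36/2 = -15/2 - 117*(-6) = -15/2 + 702 = 1389/2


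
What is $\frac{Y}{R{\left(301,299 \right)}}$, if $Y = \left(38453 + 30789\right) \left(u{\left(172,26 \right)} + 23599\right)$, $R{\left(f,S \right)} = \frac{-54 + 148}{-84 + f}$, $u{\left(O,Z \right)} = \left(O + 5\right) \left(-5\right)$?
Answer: $\frac{170644762498}{47} \approx 3.6307 \cdot 10^{9}$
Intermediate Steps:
$u{\left(O,Z \right)} = -25 - 5 O$ ($u{\left(O,Z \right)} = \left(5 + O\right) \left(-5\right) = -25 - 5 O$)
$R{\left(f,S \right)} = \frac{94}{-84 + f}$
$Y = 1572762788$ ($Y = \left(38453 + 30789\right) \left(\left(-25 - 860\right) + 23599\right) = 69242 \left(\left(-25 - 860\right) + 23599\right) = 69242 \left(-885 + 23599\right) = 69242 \cdot 22714 = 1572762788$)
$\frac{Y}{R{\left(301,299 \right)}} = \frac{1572762788}{94 \frac{1}{-84 + 301}} = \frac{1572762788}{94 \cdot \frac{1}{217}} = \frac{1572762788}{\frac{94}{217}} = 1572762788 \cdot \frac{217}{94} = \frac{170644762498}{47}$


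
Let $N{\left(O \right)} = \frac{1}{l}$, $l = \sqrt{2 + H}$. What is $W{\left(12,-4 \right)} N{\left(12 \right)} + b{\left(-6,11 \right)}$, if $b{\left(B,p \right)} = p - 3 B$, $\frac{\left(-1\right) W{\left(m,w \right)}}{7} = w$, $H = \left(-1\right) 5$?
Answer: $29 - \frac{28 i \sqrt{3}}{3} \approx 29.0 - 16.166 i$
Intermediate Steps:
$H = -5$
$W{\left(m,w \right)} = - 7 w$
$l = i \sqrt{3}$ ($l = \sqrt{2 - 5} = \sqrt{-3} = i \sqrt{3} \approx 1.732 i$)
$N{\left(O \right)} = - \frac{i \sqrt{3}}{3}$ ($N{\left(O \right)} = \frac{1}{i \sqrt{3}} = - \frac{i \sqrt{3}}{3}$)
$W{\left(12,-4 \right)} N{\left(12 \right)} + b{\left(-6,11 \right)} = \left(-7\right) \left(-4\right) \left(- \frac{i \sqrt{3}}{3}\right) + \left(11 - -18\right) = 28 \left(- \frac{i \sqrt{3}}{3}\right) + \left(11 + 18\right) = - \frac{28 i \sqrt{3}}{3} + 29 = 29 - \frac{28 i \sqrt{3}}{3}$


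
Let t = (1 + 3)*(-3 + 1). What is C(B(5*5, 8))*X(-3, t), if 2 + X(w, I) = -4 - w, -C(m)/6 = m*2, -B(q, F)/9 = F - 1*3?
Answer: -1620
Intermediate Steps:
B(q, F) = 27 - 9*F (B(q, F) = -9*(F - 1*3) = -9*(F - 3) = -9*(-3 + F) = 27 - 9*F)
t = -8 (t = 4*(-2) = -8)
C(m) = -12*m (C(m) = -6*m*2 = -12*m)
X(w, I) = -6 - w (X(w, I) = -2 + (-4 - w) = -6 - w)
C(B(5*5, 8))*X(-3, t) = (-12*(27 - 9*8))*(-6 - 1*(-3)) = (-12*(27 - 72))*(-6 + 3) = -12*(-45)*(-3) = 540*(-3) = -1620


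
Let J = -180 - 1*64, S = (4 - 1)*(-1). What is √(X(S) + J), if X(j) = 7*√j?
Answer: √(-244 + 7*I*√3) ≈ 0.38797 + 15.625*I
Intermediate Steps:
S = -3 (S = 3*(-1) = -3)
J = -244 (J = -180 - 64 = -244)
√(X(S) + J) = √(7*√(-3) - 244) = √(7*(I*√3) - 244) = √(7*I*√3 - 244) = √(-244 + 7*I*√3)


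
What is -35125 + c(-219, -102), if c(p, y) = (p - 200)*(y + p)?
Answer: 99374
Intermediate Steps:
c(p, y) = (-200 + p)*(p + y)
-35125 + c(-219, -102) = -35125 + ((-219)² - 200*(-219) - 200*(-102) - 219*(-102)) = -35125 + (47961 + 43800 + 20400 + 22338) = -35125 + 134499 = 99374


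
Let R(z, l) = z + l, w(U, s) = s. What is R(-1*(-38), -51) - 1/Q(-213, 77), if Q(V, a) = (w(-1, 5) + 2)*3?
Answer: -274/21 ≈ -13.048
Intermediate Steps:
R(z, l) = l + z
Q(V, a) = 21 (Q(V, a) = (5 + 2)*3 = 7*3 = 21)
R(-1*(-38), -51) - 1/Q(-213, 77) = (-51 - 1*(-38)) - 1/21 = (-51 + 38) - 1*1/21 = -13 - 1/21 = -274/21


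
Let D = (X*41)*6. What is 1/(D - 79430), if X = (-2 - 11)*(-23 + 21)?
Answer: -1/73034 ≈ -1.3692e-5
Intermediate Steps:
X = 26 (X = -13*(-2) = 26)
D = 6396 (D = (26*41)*6 = 1066*6 = 6396)
1/(D - 79430) = 1/(6396 - 79430) = 1/(-73034) = -1/73034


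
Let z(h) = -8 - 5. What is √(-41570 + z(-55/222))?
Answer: I*√41583 ≈ 203.92*I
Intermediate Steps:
z(h) = -13
√(-41570 + z(-55/222)) = √(-41570 - 13) = √(-41583) = I*√41583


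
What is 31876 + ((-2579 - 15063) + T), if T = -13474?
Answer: 760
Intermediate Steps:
31876 + ((-2579 - 15063) + T) = 31876 + ((-2579 - 15063) - 13474) = 31876 + (-17642 - 13474) = 31876 - 31116 = 760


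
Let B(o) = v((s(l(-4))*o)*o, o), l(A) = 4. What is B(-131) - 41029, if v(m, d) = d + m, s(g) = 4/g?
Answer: -23999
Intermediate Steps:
B(o) = o + o**2 (B(o) = o + ((4/4)*o)*o = o + ((4*(1/4))*o)*o = o + (1*o)*o = o + o*o = o + o**2)
B(-131) - 41029 = -131*(1 - 131) - 41029 = -131*(-130) - 41029 = 17030 - 41029 = -23999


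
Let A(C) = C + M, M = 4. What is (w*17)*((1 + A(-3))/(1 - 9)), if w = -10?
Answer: 85/2 ≈ 42.500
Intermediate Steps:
A(C) = 4 + C (A(C) = C + 4 = 4 + C)
(w*17)*((1 + A(-3))/(1 - 9)) = (-10*17)*((1 + (4 - 3))/(1 - 9)) = -170*(1 + 1)/(-8) = -340*(-1)/8 = -170*(-¼) = 85/2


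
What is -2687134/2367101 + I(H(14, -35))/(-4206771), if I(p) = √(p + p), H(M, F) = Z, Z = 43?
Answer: -2687134/2367101 - √86/4206771 ≈ -1.1352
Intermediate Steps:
H(M, F) = 43
I(p) = √2*√p (I(p) = √(2*p) = √2*√p)
-2687134/2367101 + I(H(14, -35))/(-4206771) = -2687134/2367101 + (√2*√43)/(-4206771) = -2687134*1/2367101 + √86*(-1/4206771) = -2687134/2367101 - √86/4206771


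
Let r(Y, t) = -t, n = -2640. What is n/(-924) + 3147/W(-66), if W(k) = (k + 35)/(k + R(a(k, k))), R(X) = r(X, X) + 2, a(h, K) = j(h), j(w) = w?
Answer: -43438/217 ≈ -200.18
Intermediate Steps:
a(h, K) = h
R(X) = 2 - X (R(X) = -X + 2 = 2 - X)
W(k) = 35/2 + k/2 (W(k) = (k + 35)/(k + (2 - k)) = (35 + k)/2 = (35 + k)*(1/2) = 35/2 + k/2)
n/(-924) + 3147/W(-66) = -2640/(-924) + 3147/(35/2 + (1/2)*(-66)) = -2640*(-1/924) + 3147/(35/2 - 33) = 20/7 + 3147/(-31/2) = 20/7 + 3147*(-2/31) = 20/7 - 6294/31 = -43438/217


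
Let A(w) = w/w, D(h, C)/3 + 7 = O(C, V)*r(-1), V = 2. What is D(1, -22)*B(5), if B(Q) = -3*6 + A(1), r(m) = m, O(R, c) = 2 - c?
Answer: 357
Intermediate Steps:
D(h, C) = -21 (D(h, C) = -21 + 3*((2 - 1*2)*(-1)) = -21 + 3*((2 - 2)*(-1)) = -21 + 3*(0*(-1)) = -21 + 3*0 = -21 + 0 = -21)
A(w) = 1
B(Q) = -17 (B(Q) = -3*6 + 1 = -18 + 1 = -17)
D(1, -22)*B(5) = -21*(-17) = 357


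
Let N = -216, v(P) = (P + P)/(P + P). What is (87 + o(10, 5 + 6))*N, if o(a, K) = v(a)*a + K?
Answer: -23328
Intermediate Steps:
v(P) = 1 (v(P) = (2*P)/((2*P)) = (2*P)*(1/(2*P)) = 1)
o(a, K) = K + a (o(a, K) = 1*a + K = a + K = K + a)
(87 + o(10, 5 + 6))*N = (87 + ((5 + 6) + 10))*(-216) = (87 + (11 + 10))*(-216) = (87 + 21)*(-216) = 108*(-216) = -23328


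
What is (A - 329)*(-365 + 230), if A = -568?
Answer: 121095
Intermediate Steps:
(A - 329)*(-365 + 230) = (-568 - 329)*(-365 + 230) = -897*(-135) = 121095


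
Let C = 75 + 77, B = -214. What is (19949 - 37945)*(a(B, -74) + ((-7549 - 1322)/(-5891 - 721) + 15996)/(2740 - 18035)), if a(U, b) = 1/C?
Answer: 315257198773/16855090 ≈ 18704.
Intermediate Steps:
C = 152
a(U, b) = 1/152
(19949 - 37945)*(a(B, -74) + ((-7549 - 1322)/(-5891 - 721) + 15996)/(2740 - 18035)) = (19949 - 37945)*(1/152 + ((-7549 - 1322)/(-5891 - 721) + 15996)/(2740 - 18035)) = -17996*(1/152 + (-8871/(-6612) + 15996)/(-15295)) = -17996*(1/152 + (-8871*(-1/6612) + 15996)*(-1/15295)) = -17996*(1/152 + (2957/2204 + 15996)*(-1/15295)) = -17996*(1/152 + (35258141/2204)*(-1/15295)) = -17996*(1/152 - 35258141/33710180) = -17996*(-70072727/67420360) = 315257198773/16855090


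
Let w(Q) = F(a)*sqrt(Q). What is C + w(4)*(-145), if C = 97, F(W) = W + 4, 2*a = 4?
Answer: -1643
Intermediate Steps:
a = 2 (a = (1/2)*4 = 2)
F(W) = 4 + W
w(Q) = 6*sqrt(Q) (w(Q) = (4 + 2)*sqrt(Q) = 6*sqrt(Q))
C + w(4)*(-145) = 97 + (6*sqrt(4))*(-145) = 97 + (6*2)*(-145) = 97 + 12*(-145) = 97 - 1740 = -1643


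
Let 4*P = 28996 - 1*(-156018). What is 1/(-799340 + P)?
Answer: -2/1506173 ≈ -1.3279e-6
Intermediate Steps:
P = 92507/2 (P = (28996 - 1*(-156018))/4 = (28996 + 156018)/4 = (¼)*185014 = 92507/2 ≈ 46254.)
1/(-799340 + P) = 1/(-799340 + 92507/2) = 1/(-1506173/2) = -2/1506173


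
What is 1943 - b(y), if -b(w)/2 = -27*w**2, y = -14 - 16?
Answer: -46657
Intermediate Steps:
y = -30
b(w) = 54*w**2 (b(w) = -(-54)*w**2 = 54*w**2)
1943 - b(y) = 1943 - 54*(-30)**2 = 1943 - 54*900 = 1943 - 1*48600 = 1943 - 48600 = -46657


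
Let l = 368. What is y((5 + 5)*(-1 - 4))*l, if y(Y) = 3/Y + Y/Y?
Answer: 8648/25 ≈ 345.92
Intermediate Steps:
y(Y) = 1 + 3/Y (y(Y) = 3/Y + 1 = 1 + 3/Y)
y((5 + 5)*(-1 - 4))*l = ((3 + (5 + 5)*(-1 - 4))/(((5 + 5)*(-1 - 4))))*368 = ((3 + 10*(-5))/((10*(-5))))*368 = ((3 - 50)/(-50))*368 = -1/50*(-47)*368 = (47/50)*368 = 8648/25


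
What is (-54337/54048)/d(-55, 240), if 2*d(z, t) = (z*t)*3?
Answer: 54337/1070150400 ≈ 5.0775e-5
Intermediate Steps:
d(z, t) = 3*t*z/2 (d(z, t) = ((z*t)*3)/2 = ((t*z)*3)/2 = (3*t*z)/2 = 3*t*z/2)
(-54337/54048)/d(-55, 240) = (-54337/54048)/(((3/2)*240*(-55))) = -54337*1/54048/(-19800) = -54337/54048*(-1/19800) = 54337/1070150400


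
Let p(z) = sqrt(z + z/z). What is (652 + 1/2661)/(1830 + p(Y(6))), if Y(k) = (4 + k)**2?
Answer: 1058333530/2970384713 - 1734973*sqrt(101)/8911154139 ≈ 0.35434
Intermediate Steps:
p(z) = sqrt(1 + z) (p(z) = sqrt(z + 1) = sqrt(1 + z))
(652 + 1/2661)/(1830 + p(Y(6))) = (652 + 1/2661)/(1830 + sqrt(1 + (4 + 6)**2)) = (652 + 1/2661)/(1830 + sqrt(1 + 10**2)) = 1734973/(2661*(1830 + sqrt(1 + 100))) = 1734973/(2661*(1830 + sqrt(101)))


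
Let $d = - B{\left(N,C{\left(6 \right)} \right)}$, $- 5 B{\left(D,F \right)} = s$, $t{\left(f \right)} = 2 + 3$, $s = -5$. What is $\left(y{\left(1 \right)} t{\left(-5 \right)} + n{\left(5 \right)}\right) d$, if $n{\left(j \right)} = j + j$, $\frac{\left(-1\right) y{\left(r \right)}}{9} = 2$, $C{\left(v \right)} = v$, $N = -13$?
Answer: $80$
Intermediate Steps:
$y{\left(r \right)} = -18$ ($y{\left(r \right)} = \left(-9\right) 2 = -18$)
$t{\left(f \right)} = 5$
$B{\left(D,F \right)} = 1$ ($B{\left(D,F \right)} = \left(- \frac{1}{5}\right) \left(-5\right) = 1$)
$n{\left(j \right)} = 2 j$
$d = -1$ ($d = \left(-1\right) 1 = -1$)
$\left(y{\left(1 \right)} t{\left(-5 \right)} + n{\left(5 \right)}\right) d = \left(\left(-18\right) 5 + 2 \cdot 5\right) \left(-1\right) = \left(-90 + 10\right) \left(-1\right) = \left(-80\right) \left(-1\right) = 80$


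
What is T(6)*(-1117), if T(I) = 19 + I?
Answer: -27925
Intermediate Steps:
T(6)*(-1117) = (19 + 6)*(-1117) = 25*(-1117) = -27925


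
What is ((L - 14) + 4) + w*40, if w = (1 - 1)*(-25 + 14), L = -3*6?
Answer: -28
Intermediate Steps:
L = -18
w = 0 (w = 0*(-11) = 0)
((L - 14) + 4) + w*40 = ((-18 - 14) + 4) + 0*40 = (-32 + 4) + 0 = -28 + 0 = -28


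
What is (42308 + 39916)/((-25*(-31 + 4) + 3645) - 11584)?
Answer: -5139/454 ≈ -11.319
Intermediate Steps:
(42308 + 39916)/((-25*(-31 + 4) + 3645) - 11584) = 82224/((-25*(-27) + 3645) - 11584) = 82224/((675 + 3645) - 11584) = 82224/(4320 - 11584) = 82224/(-7264) = 82224*(-1/7264) = -5139/454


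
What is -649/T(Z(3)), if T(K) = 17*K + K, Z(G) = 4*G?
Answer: -649/216 ≈ -3.0046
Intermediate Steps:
T(K) = 18*K
-649/T(Z(3)) = -649/(18*(4*3)) = -649/(18*12) = -649/216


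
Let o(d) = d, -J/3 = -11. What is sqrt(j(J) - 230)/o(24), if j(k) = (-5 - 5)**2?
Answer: I*sqrt(130)/24 ≈ 0.47507*I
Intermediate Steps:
J = 33 (J = -3*(-11) = 33)
j(k) = 100 (j(k) = (-10)**2 = 100)
sqrt(j(J) - 230)/o(24) = sqrt(100 - 230)/24 = sqrt(-130)*(1/24) = (I*sqrt(130))*(1/24) = I*sqrt(130)/24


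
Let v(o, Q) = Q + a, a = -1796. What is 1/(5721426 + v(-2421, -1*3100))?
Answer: 1/5716530 ≈ 1.7493e-7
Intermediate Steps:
v(o, Q) = -1796 + Q (v(o, Q) = Q - 1796 = -1796 + Q)
1/(5721426 + v(-2421, -1*3100)) = 1/(5721426 + (-1796 - 1*3100)) = 1/(5721426 + (-1796 - 3100)) = 1/(5721426 - 4896) = 1/5716530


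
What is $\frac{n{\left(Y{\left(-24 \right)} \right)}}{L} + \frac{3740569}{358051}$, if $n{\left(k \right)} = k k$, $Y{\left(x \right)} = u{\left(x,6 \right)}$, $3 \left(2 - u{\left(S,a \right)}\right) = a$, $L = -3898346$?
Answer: $\frac{3740569}{358051} \approx 10.447$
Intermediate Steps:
$u{\left(S,a \right)} = 2 - \frac{a}{3}$
$Y{\left(x \right)} = 0$ ($Y{\left(x \right)} = 2 - 2 = 0$)
$n{\left(k \right)} = k^{2}$
$\frac{n{\left(Y{\left(-24 \right)} \right)}}{L} + \frac{3740569}{358051} = \frac{0^{2}}{-3898346} + \frac{3740569}{358051} = 0 \left(- \frac{1}{3898346}\right) + 3740569 \cdot \frac{1}{358051} = 0 + \frac{3740569}{358051} = \frac{3740569}{358051}$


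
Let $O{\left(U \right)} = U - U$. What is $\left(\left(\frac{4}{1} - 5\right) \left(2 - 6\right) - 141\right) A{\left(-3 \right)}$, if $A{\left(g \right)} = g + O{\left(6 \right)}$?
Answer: $411$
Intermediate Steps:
$O{\left(U \right)} = 0$
$A{\left(g \right)} = g$ ($A{\left(g \right)} = g + 0 = g$)
$\left(\left(\frac{4}{1} - 5\right) \left(2 - 6\right) - 141\right) A{\left(-3 \right)} = \left(\left(\frac{4}{1} - 5\right) \left(2 - 6\right) - 141\right) \left(-3\right) = \left(\left(4 \cdot 1 - 5\right) \left(2 - 6\right) - 141\right) \left(-3\right) = \left(\left(4 - 5\right) \left(-4\right) - 141\right) \left(-3\right) = \left(\left(-1\right) \left(-4\right) - 141\right) \left(-3\right) = \left(4 - 141\right) \left(-3\right) = \left(-137\right) \left(-3\right) = 411$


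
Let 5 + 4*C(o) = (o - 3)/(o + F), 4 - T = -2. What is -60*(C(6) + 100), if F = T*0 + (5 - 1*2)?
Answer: -5930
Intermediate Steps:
T = 6 (T = 4 - 1*(-2) = 4 + 2 = 6)
F = 3 (F = 6*0 + (5 - 1*2) = 0 + (5 - 2) = 0 + 3 = 3)
C(o) = -5/4 + (-3 + o)/(4*(3 + o)) (C(o) = -5/4 + ((o - 3)/(o + 3))/4 = -5/4 + ((-3 + o)/(3 + o))/4 = -5/4 + (-3 + o)/(4*(3 + o)))
-60*(C(6) + 100) = -60*((-9/2 - 1*6)/(3 + 6) + 100) = -60*((-9/2 - 6)/9 + 100) = -60*((⅑)*(-21/2) + 100) = -60*(-7/6 + 100) = -60*593/6 = -5930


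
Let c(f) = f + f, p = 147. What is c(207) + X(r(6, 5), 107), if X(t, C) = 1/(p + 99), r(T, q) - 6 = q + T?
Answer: 101845/246 ≈ 414.00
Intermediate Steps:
r(T, q) = 6 + T + q (r(T, q) = 6 + (q + T) = 6 + (T + q) = 6 + T + q)
c(f) = 2*f
X(t, C) = 1/246 (X(t, C) = 1/(147 + 99) = 1/246)
c(207) + X(r(6, 5), 107) = 2*207 + 1/246 = 414 + 1/246 = 101845/246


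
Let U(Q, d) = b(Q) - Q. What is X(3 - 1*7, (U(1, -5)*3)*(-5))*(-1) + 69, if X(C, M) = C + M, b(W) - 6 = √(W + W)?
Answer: 148 + 15*√2 ≈ 169.21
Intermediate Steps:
b(W) = 6 + √2*√W (b(W) = 6 + √(W + W) = 6 + √(2*W) = 6 + √2*√W)
U(Q, d) = 6 - Q + √2*√Q (U(Q, d) = (6 + √2*√Q) - Q = 6 - Q + √2*√Q)
X(3 - 1*7, (U(1, -5)*3)*(-5))*(-1) + 69 = ((3 - 1*7) + ((6 - 1*1 + √2*√1)*3)*(-5))*(-1) + 69 = ((3 - 7) + ((6 - 1 + √2*1)*3)*(-5))*(-1) + 69 = (-4 + ((6 - 1 + √2)*3)*(-5))*(-1) + 69 = (-4 + ((5 + √2)*3)*(-5))*(-1) + 69 = (-4 + (15 + 3*√2)*(-5))*(-1) + 69 = (-4 + (-75 - 15*√2))*(-1) + 69 = (-79 - 15*√2)*(-1) + 69 = (79 + 15*√2) + 69 = 148 + 15*√2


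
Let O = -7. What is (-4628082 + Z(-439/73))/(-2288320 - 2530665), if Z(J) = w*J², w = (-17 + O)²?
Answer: 24552041682/25680371065 ≈ 0.95606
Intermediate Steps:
w = 576 (w = (-17 - 7)² = (-24)² = 576)
Z(J) = 576*J²
(-4628082 + Z(-439/73))/(-2288320 - 2530665) = (-4628082 + 576*(-439/73)²)/(-2288320 - 2530665) = (-4628082 + 576*(-439*1/73)²)/(-4818985) = (-4628082 + 576*(-439/73)²)*(-1/4818985) = (-4628082 + 576*(192721/5329))*(-1/4818985) = (-4628082 + 111007296/5329)*(-1/4818985) = -24552041682/5329*(-1/4818985) = 24552041682/25680371065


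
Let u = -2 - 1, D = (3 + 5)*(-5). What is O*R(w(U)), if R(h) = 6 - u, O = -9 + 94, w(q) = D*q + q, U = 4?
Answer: 765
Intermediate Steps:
D = -40 (D = 8*(-5) = -40)
u = -3
w(q) = -39*q (w(q) = -40*q + q = -39*q)
O = 85
R(h) = 9 (R(h) = 6 - 1*(-3) = 6 + 3 = 9)
O*R(w(U)) = 85*9 = 765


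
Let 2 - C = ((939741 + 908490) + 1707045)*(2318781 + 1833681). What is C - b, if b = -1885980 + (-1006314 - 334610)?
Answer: -14763145262606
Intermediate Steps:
C = -14763148489510 (C = 2 - ((939741 + 908490) + 1707045)*(2318781 + 1833681) = 2 - (1848231 + 1707045)*4152462 = 2 - 3555276*4152462 = 2 - 1*14763148489512 = 2 - 14763148489512 = -14763148489510)
b = -3226904 (b = -1885980 - 1340924 = -3226904)
C - b = -14763148489510 - 1*(-3226904) = -14763148489510 + 3226904 = -14763145262606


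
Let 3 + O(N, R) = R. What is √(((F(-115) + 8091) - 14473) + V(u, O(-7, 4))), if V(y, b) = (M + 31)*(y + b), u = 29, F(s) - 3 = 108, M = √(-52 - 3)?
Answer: √(-5341 + 30*I*√55) ≈ 1.522 + 73.098*I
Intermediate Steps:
M = I*√55 (M = √(-55) = I*√55 ≈ 7.4162*I)
F(s) = 111 (F(s) = 3 + 108 = 111)
O(N, R) = -3 + R
V(y, b) = (31 + I*√55)*(b + y) (V(y, b) = (I*√55 + 31)*(y + b) = (31 + I*√55)*(b + y))
√(((F(-115) + 8091) - 14473) + V(u, O(-7, 4))) = √(((111 + 8091) - 14473) + (31*(-3 + 4) + 31*29 + I*(-3 + 4)*√55 + I*29*√55)) = √((8202 - 14473) + (31*1 + 899 + I*1*√55 + 29*I*√55)) = √(-6271 + (31 + 899 + I*√55 + 29*I*√55)) = √(-6271 + (930 + 30*I*√55)) = √(-5341 + 30*I*√55)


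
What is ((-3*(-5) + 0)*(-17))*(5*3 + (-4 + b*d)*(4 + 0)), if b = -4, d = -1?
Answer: -3825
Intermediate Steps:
((-3*(-5) + 0)*(-17))*(5*3 + (-4 + b*d)*(4 + 0)) = ((-3*(-5) + 0)*(-17))*(5*3 + (-4 - 4*(-1))*(4 + 0)) = ((15 + 0)*(-17))*(15 + (-4 + 4)*4) = (15*(-17))*(15 + 0*4) = -255*(15 + 0) = -255*15 = -3825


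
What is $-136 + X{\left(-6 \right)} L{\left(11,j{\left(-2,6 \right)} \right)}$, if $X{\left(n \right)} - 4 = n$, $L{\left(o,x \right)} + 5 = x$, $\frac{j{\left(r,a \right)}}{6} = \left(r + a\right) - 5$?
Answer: $-114$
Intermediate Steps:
$j{\left(r,a \right)} = -30 + 6 a + 6 r$ ($j{\left(r,a \right)} = 6 \left(\left(r + a\right) - 5\right) = 6 \left(\left(a + r\right) - 5\right) = 6 \left(-5 + a + r\right) = -30 + 6 a + 6 r$)
$L{\left(o,x \right)} = -5 + x$
$X{\left(n \right)} = 4 + n$
$-136 + X{\left(-6 \right)} L{\left(11,j{\left(-2,6 \right)} \right)} = -136 + \left(4 - 6\right) \left(-5 + \left(-30 + 6 \cdot 6 + 6 \left(-2\right)\right)\right) = -136 - 2 \left(-5 - 6\right) = -136 - -22 = -136 + 22 = -114$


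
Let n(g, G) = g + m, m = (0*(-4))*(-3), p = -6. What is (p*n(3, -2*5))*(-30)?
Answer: 540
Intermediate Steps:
m = 0 (m = 0*(-3) = 0)
n(g, G) = g (n(g, G) = g + 0 = g)
(p*n(3, -2*5))*(-30) = -6*3*(-30) = -18*(-30) = 540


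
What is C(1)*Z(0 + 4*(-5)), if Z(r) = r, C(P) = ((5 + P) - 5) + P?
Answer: -40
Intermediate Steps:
C(P) = 2*P (C(P) = P + P = 2*P)
C(1)*Z(0 + 4*(-5)) = (2*1)*(0 + 4*(-5)) = 2*(0 - 20) = 2*(-20) = -40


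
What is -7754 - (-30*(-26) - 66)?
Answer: -8468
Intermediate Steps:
-7754 - (-30*(-26) - 66) = -7754 - (780 - 66) = -7754 - 1*714 = -7754 - 714 = -8468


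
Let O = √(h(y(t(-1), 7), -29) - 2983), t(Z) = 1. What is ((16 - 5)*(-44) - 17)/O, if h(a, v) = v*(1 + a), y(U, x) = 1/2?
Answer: 501*I*√12106/6053 ≈ 9.1068*I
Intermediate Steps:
y(U, x) = ½
O = I*√12106/2 (O = √(-29*(1 + ½) - 2983) = √(-29*3/2 - 2983) = √(-87/2 - 2983) = √(-6053/2) = I*√12106/2 ≈ 55.014*I)
((16 - 5)*(-44) - 17)/O = ((16 - 5)*(-44) - 17)/((I*√12106/2)) = (11*(-44) - 17)*(-I*√12106/6053) = (-484 - 17)*(-I*√12106/6053) = -(-501)*I*√12106/6053 = 501*I*√12106/6053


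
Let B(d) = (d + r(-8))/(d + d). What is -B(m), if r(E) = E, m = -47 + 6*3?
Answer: -37/58 ≈ -0.63793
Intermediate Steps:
m = -29 (m = -47 + 18 = -29)
B(d) = (-8 + d)/(2*d) (B(d) = (d - 8)/(d + d) = (-8 + d)/((2*d)) = (-8 + d)*(1/(2*d)) = (-8 + d)/(2*d))
-B(m) = -(-8 - 29)/(2*(-29)) = -(-1)*(-37)/(2*29) = -1*37/58 = -37/58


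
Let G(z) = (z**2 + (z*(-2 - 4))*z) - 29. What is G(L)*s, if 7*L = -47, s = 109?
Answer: -1358794/49 ≈ -27731.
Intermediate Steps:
L = -47/7 (L = (1/7)*(-47) = -47/7 ≈ -6.7143)
G(z) = -29 - 5*z**2 (G(z) = (z**2 + (z*(-6))*z) - 29 = (z**2 + (-6*z)*z) - 29 = (z**2 - 6*z**2) - 29 = -5*z**2 - 29 = -29 - 5*z**2)
G(L)*s = (-29 - 5*(-47/7)**2)*109 = (-29 - 5*2209/49)*109 = (-29 - 11045/49)*109 = -12466/49*109 = -1358794/49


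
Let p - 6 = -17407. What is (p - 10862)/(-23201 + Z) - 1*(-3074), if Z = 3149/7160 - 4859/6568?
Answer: 34951287961712/11365466153 ≈ 3075.2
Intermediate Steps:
Z = -440869/1469590 (Z = 3149*(1/7160) - 4859*1/6568 = 3149/7160 - 4859/6568 = -440869/1469590 ≈ -0.29999)
p = -17401 (p = 6 - 17407 = -17401)
(p - 10862)/(-23201 + Z) - 1*(-3074) = (-17401 - 10862)/(-23201 - 440869/1469590) - 1*(-3074) = -28263/(-34096398459/1469590) + 3074 = -28263*(-1469590/34096398459) + 3074 = 13845007390/11365466153 + 3074 = 34951287961712/11365466153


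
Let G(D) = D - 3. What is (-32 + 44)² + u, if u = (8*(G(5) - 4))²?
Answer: 400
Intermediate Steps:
G(D) = -3 + D
u = 256 (u = (8*((-3 + 5) - 4))² = (8*(2 - 4))² = (8*(-2))² = (-16)² = 256)
(-32 + 44)² + u = (-32 + 44)² + 256 = 12² + 256 = 144 + 256 = 400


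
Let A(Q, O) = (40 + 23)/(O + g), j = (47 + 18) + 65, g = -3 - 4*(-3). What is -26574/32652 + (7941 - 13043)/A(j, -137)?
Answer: 1184550575/114282 ≈ 10365.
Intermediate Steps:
g = 9 (g = -3 + 12 = 9)
j = 130 (j = 65 + 65 = 130)
A(Q, O) = 63/(9 + O) (A(Q, O) = (40 + 23)/(O + 9) = 63/(9 + O))
-26574/32652 + (7941 - 13043)/A(j, -137) = -26574/32652 + (7941 - 13043)/((63/(9 - 137))) = -26574*1/32652 - 5102/(63/(-128)) = -4429/5442 - 5102/(63*(-1/128)) = -4429/5442 - 5102/(-63/128) = -4429/5442 - 5102*(-128/63) = -4429/5442 + 653056/63 = 1184550575/114282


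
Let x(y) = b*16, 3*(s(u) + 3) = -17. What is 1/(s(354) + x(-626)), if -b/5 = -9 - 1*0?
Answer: 3/2134 ≈ 0.0014058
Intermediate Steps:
b = 45 (b = -5*(-9 - 1*0) = -5*(-9 + 0) = -5*(-9) = 45)
s(u) = -26/3 (s(u) = -3 + (⅓)*(-17) = -3 - 17/3 = -26/3)
x(y) = 720 (x(y) = 45*16 = 720)
1/(s(354) + x(-626)) = 1/(-26/3 + 720) = 1/(2134/3) = 3/2134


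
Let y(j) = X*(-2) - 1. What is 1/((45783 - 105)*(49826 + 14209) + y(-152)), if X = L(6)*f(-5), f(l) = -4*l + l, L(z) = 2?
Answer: 1/2924990669 ≈ 3.4188e-10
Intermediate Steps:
f(l) = -3*l
X = 30 (X = 2*(-3*(-5)) = 2*15 = 30)
y(j) = -61 (y(j) = 30*(-2) - 1 = -60 - 1 = -61)
1/((45783 - 105)*(49826 + 14209) + y(-152)) = 1/((45783 - 105)*(49826 + 14209) - 61) = 1/(45678*64035 - 61) = 1/(2924990730 - 61) = 1/2924990669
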